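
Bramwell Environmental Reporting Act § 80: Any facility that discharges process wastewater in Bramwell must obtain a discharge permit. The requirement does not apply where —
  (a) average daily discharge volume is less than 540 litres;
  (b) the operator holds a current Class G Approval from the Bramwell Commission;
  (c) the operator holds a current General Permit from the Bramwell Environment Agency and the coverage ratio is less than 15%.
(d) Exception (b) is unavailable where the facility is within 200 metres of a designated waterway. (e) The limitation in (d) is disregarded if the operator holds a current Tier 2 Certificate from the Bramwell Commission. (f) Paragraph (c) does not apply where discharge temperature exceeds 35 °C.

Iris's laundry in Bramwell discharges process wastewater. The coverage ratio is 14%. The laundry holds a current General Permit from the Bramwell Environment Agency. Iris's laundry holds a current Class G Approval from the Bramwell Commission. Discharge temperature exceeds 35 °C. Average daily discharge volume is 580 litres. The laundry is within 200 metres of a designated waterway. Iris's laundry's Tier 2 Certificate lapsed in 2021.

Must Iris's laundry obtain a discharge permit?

Yes — Iris's laundry must obtain a discharge permit.

Exception (a) requires that average daily discharge volume is less than 540 litres; but average daily discharge volume is 580 litres, not less than 540 litres, so (a) is unavailable.
Exception (b) is satisfied on its face — a current Class G Approval is held. Turning to paragraphs (d)–(e): (d) operates against (b): the laundry is within 200 m of a designated waterway. (e) is not engaged (there is no Tier 2 Certificate in force), so (d) stands. So (b) is unavailable.
Exception (c)'s conditions are all satisfied: a current General Permit is held; the coverage ratio is 14%, less than the 15% limit. But applying paragraph (f): (f) operates against (c): discharge temperature exceeds 35 °C. (c) is therefore removed.
No exception displaces § 80.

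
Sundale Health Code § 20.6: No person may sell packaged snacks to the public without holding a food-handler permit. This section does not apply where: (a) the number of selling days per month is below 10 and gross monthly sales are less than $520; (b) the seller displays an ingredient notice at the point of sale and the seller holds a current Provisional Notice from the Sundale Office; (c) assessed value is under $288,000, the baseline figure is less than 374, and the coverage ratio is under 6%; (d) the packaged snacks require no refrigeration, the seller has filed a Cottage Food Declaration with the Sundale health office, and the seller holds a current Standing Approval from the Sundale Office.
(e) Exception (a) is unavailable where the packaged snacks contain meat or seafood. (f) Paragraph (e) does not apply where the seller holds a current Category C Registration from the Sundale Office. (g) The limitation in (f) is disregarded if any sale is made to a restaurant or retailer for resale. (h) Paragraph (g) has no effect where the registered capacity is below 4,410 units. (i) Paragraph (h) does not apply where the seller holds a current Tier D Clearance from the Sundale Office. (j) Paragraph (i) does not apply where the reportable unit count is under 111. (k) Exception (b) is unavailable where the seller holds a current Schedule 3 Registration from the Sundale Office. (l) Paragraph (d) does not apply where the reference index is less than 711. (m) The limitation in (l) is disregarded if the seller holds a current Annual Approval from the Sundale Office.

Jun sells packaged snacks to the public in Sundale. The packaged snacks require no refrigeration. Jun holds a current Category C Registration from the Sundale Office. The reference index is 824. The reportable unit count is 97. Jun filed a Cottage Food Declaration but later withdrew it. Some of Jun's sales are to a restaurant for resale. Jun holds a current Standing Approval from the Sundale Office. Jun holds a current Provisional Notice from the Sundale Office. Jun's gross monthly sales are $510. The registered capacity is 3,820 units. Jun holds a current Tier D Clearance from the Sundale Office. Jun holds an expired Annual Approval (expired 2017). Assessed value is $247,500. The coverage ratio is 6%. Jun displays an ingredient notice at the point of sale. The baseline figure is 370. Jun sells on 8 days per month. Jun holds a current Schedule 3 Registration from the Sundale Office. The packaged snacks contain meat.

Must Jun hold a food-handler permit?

Exception (a): the number of selling days per month is 8, below the 10 limit; gross monthly sales are $510, less than the $520 limit — every condition holds. Under paragraphs (e)–(j): (e) is engaged (the packaged snacks contain meat), but is set aside by (f): (f) operates against (e): a current Category C Registration is held. (g) is triggered (some sales are to a restaurant for resale), but is overridden by (h): (h) operates against (g): the registered capacity is 3,820 units, below the 4,410 units limit. (i) is engaged (a current Tier D Clearance is held), but is set aside by (j): (j) operates against (i): the reportable unit count is 97, under the 111 limit. (a) remains available.
Exception (b) is satisfied on its face — an ingredient notice is displayed; a current Provisional Notice is held. Turning to paragraph (k): (k) operates against (b): a current Schedule 3 Registration is held. So (b) is unavailable.
Exception (c) requires that the coverage ratio is under 6%; but the coverage ratio is 6%, not under 6%, so (c) is unavailable.
Exception (d) fails — the Cottage Food Declaration was withdrawn.

No — exception (a) applies; Jun is not required to hold a food-handler permit.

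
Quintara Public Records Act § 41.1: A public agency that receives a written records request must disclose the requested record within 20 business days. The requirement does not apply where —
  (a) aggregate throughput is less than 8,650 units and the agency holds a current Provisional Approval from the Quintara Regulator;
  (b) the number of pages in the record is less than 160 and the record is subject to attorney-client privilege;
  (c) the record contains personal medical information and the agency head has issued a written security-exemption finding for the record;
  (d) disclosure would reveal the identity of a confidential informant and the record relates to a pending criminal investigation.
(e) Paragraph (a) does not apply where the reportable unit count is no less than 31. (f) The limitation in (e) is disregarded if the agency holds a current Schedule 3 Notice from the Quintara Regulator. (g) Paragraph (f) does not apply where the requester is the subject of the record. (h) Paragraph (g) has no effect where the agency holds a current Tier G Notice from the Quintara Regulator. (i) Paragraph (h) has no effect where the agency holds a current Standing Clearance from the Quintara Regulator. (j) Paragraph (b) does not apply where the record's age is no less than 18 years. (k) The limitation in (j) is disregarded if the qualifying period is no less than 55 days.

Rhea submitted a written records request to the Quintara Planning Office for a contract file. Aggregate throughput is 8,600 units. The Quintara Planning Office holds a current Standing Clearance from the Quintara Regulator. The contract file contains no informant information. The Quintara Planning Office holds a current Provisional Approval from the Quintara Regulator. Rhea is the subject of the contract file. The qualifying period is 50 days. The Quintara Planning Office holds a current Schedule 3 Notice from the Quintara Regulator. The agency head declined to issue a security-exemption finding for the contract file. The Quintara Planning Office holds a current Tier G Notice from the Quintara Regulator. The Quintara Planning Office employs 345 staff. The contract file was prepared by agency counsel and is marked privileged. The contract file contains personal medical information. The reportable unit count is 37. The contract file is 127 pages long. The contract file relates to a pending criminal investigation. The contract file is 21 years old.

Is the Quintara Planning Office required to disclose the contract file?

Exception (a) is satisfied on its face — aggregate throughput is 8,600 units, less than the 8,650 units limit; a current Provisional Approval is held. Turning to paragraphs (e)–(i): (e) operates — the reportable unit count is 37, meeting the 31 threshold. (f) is engaged (a current Schedule 3 Notice is held), but is overridden by (g): (g) operates against (f): Rhea is the subject of the contract file. (h) applies (a current Tier G Notice is held), but yields to (i): (i) is engaged — a current Standing Clearance is held. (a) is therefore removed.
Exception (b) is satisfied on its face — the number of pages in the record is 127, less than the 160 limit; the contract file is privileged. However, paragraphs (j)–(k) must be considered: (j) is triggered — the record's age is 21 years, meeting the 18 years threshold. (k) is not engaged (the qualifying period is 50 days, short of 55 days), so (j) stands. So (b) is unavailable.
Exception (c) fails — the agency head declined to issue a security-exemption finding.
Exception (d) does not apply: the contract file contains no informant information.
No exception is made out. the Quintara Planning Office falls within the general rule.

Yes — the Quintara Planning Office must disclose the contract file.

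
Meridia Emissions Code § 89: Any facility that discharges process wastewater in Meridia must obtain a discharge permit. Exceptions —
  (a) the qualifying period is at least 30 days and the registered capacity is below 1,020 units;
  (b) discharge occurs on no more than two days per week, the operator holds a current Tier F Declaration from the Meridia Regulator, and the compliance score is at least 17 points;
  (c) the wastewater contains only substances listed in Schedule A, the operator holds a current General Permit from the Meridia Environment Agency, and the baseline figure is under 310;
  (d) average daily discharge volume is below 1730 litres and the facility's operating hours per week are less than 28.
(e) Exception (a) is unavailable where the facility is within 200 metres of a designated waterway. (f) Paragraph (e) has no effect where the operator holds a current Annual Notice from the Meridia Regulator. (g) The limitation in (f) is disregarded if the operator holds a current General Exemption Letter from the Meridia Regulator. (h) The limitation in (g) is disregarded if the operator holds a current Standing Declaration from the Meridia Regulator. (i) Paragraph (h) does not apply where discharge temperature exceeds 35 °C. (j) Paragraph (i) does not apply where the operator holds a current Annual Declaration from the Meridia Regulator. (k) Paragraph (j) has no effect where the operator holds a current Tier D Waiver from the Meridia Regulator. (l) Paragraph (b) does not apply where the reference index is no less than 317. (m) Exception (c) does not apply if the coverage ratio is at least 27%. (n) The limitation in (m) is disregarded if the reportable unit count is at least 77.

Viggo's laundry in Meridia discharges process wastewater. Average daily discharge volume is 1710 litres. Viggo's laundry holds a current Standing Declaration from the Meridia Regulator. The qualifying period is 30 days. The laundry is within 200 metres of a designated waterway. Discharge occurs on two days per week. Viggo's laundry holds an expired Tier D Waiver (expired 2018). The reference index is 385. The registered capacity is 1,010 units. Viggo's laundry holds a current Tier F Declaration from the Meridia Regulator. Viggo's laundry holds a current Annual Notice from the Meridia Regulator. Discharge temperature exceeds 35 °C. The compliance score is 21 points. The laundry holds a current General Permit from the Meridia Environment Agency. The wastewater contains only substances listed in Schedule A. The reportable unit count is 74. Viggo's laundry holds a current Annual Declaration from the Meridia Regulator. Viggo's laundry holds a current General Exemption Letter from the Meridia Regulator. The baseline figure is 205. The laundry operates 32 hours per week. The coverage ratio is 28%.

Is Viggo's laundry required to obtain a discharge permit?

Exception (a): the qualifying period is 30 days, meeting the 30 days threshold; the registered capacity is 1,010 units, below the 1,020 units limit — every condition holds. Considering the limiting provisions: (e) is triggered (the laundry is within 200 m of a designated waterway), but yields to (f): (f) operates against (e): a current Annual Notice is held. (g) would limit (f) — a current General Exemption Letter is held — but (h) sets (g) aside: (h) operates against (g): a current Standing Declaration is held. (i) is engaged (discharge temperature exceeds 35 °C), but is overridden by (j): (j) operates — a current Annual Declaration is held. (k) is not triggered (there is no Tier D Waiver in force), so (j) stands. (a) remains available.
Exception (b) is satisfied on its face — discharge occurs on no more than two days per week; a current Tier F Declaration is held; the compliance score is 21 points, meeting the 17 points threshold. However, paragraph (l) must be considered: (l) applies — the reference index is 385, meeting the 317 threshold. So (b) is unavailable.
Exception (c) is satisfied on its face — the wastewater is Schedule-A-only; a current General Permit is held; the baseline figure is 205, under the 310 limit. But: (m) operates against (c): the coverage ratio is 28%, meeting the 27% threshold. (n) is not triggered (the reportable unit count is 74, short of 77), so (m) stands. (c) is therefore removed.
Exception (d) does not apply: the facility's operating hours per week are 32, not less than 28.

No — exception (a) applies; Viggo's laundry is not required to obtain a discharge permit.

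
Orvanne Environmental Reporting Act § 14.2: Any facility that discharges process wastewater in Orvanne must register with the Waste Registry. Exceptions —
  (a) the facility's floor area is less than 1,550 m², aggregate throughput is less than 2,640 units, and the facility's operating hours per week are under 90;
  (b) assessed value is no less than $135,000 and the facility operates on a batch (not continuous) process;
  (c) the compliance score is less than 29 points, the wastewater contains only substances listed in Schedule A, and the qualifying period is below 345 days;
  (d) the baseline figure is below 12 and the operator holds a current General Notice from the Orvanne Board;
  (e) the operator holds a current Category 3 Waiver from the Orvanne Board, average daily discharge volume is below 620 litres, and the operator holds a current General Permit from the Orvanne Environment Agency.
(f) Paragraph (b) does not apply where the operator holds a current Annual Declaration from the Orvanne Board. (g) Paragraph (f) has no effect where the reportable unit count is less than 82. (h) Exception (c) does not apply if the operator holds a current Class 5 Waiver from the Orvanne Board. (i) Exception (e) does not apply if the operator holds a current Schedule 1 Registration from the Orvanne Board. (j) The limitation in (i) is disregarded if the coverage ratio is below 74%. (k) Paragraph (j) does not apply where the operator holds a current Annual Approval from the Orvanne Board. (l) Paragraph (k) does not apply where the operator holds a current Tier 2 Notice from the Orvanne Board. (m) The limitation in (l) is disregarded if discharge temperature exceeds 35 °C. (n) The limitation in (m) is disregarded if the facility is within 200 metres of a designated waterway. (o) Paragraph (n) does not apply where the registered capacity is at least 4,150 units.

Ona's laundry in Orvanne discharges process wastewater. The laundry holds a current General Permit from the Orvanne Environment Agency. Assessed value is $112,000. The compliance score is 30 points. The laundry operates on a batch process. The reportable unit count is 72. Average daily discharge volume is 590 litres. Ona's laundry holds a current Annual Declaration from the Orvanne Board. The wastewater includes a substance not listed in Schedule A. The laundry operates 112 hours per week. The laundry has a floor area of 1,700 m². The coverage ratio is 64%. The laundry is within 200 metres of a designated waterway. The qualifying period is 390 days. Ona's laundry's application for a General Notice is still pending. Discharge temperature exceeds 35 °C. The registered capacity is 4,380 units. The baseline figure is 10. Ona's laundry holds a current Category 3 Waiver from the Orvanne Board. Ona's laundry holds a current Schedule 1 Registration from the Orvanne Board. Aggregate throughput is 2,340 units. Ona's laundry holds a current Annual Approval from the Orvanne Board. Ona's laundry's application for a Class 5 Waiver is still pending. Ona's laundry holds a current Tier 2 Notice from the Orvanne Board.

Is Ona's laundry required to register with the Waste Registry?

Yes — Ona's laundry must register with the Waste Registry.

Exception (a) fails — the facility's floor area is 1,700 m², not less than 1,550 m².
Exception (b) requires that assessed value is no less than $135,000; but assessed value is $112,000, short of $135,000, so (b) is unavailable.
Exception (c) requires that the compliance score is less than 29 points; but the compliance score is 30 points, not less than 29 points, so (c) is unavailable.
Exception (d) does not apply: no current General Notice is held.
Exception (e)'s conditions are all satisfied: a current Category 3 Waiver is held; average daily discharge volume is 590 litres, below the 620 litres limit; a current General Permit is held. Turning to paragraphs (i)–(o): (i) is engaged — a current Schedule 1 Registration is held. (j) would limit (i) — the coverage ratio is 64%, below the 74% limit — but (k) sets (j) aside: (k) operates against (j): a current Annual Approval is held. (l) would limit (k) — a current Tier 2 Notice is held — but (m) sets (l) aside: (m) operates against (l): discharge temperature exceeds 35 °C. (n) is triggered (the laundry is within 200 m of a designated waterway), but is set aside by (o): (o) operates against (n): the registered capacity is 4,380 units, meeting the 4,150 units threshold. So (e) is unavailable.
None of the exceptions is available; § 14.2 applies in full.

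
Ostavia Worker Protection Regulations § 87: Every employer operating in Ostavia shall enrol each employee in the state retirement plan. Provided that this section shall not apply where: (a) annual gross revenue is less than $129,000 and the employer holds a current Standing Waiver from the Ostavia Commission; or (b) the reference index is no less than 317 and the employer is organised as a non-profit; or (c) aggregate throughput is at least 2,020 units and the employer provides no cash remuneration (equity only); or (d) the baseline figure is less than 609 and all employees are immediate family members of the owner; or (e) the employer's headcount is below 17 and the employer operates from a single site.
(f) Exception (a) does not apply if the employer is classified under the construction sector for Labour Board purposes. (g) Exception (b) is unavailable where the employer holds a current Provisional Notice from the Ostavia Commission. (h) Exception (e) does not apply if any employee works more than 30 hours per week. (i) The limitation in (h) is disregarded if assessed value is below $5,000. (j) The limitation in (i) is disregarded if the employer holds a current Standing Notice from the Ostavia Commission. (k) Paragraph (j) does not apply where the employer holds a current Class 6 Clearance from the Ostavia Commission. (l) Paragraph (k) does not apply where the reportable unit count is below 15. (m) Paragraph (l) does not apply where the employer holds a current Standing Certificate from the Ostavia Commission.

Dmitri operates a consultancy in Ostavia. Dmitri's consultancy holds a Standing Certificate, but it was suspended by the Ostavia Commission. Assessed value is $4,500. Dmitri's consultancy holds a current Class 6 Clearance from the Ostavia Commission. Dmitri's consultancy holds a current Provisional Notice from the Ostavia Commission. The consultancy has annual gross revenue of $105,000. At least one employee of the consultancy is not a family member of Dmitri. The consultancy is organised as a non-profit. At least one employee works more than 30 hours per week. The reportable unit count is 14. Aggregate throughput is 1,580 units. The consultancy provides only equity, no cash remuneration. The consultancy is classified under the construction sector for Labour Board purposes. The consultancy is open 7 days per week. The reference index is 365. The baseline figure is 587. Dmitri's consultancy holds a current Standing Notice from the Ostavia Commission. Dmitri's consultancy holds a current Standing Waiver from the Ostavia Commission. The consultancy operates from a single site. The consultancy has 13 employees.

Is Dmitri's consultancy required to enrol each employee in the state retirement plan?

Yes — Dmitri's consultancy must enrol each employee in the state retirement plan.

Exception (a): annual gross revenue is $105,000, less than the $129,000 limit; a current Standing Waiver is held — every condition holds. But: (f) operates against (a): the consultancy is classified under the construction sector. So (a) is unavailable.
Exception (b): the reference index is 365, meeting the 317 threshold; the employer is a non-profit — every condition holds. Turning to paragraph (g): (g) operates against (b): a current Provisional Notice is held. So (b) is unavailable.
Exception (c) does not apply: aggregate throughput is 1,580 units, short of 2,020 units.
Exception (d) requires that all employees are immediate family members of the owner; but at least one employee is not a family member, so (d) is unavailable.
Exception (e) is satisfied on its face — the employer's headcount is 13, below the 17 limit; the employer operates from a single site. But applying paragraphs (h)–(m): (h) operates — at least one employee exceeds 30 hours/week. (i) is triggered (assessed value is $4,500, below the $5,000 limit), but is overridden by (j): (j) is triggered — a current Standing Notice is held. (k) is engaged (a current Class 6 Clearance is held), but is overridden by (l): (l) operates against (k): the reportable unit count is 14, below the 15 limit. (m) is inapplicable (there is no Standing Certificate in force), so (l) stands. So (e) is unavailable.
None of the exceptions is available; § 87 applies in full.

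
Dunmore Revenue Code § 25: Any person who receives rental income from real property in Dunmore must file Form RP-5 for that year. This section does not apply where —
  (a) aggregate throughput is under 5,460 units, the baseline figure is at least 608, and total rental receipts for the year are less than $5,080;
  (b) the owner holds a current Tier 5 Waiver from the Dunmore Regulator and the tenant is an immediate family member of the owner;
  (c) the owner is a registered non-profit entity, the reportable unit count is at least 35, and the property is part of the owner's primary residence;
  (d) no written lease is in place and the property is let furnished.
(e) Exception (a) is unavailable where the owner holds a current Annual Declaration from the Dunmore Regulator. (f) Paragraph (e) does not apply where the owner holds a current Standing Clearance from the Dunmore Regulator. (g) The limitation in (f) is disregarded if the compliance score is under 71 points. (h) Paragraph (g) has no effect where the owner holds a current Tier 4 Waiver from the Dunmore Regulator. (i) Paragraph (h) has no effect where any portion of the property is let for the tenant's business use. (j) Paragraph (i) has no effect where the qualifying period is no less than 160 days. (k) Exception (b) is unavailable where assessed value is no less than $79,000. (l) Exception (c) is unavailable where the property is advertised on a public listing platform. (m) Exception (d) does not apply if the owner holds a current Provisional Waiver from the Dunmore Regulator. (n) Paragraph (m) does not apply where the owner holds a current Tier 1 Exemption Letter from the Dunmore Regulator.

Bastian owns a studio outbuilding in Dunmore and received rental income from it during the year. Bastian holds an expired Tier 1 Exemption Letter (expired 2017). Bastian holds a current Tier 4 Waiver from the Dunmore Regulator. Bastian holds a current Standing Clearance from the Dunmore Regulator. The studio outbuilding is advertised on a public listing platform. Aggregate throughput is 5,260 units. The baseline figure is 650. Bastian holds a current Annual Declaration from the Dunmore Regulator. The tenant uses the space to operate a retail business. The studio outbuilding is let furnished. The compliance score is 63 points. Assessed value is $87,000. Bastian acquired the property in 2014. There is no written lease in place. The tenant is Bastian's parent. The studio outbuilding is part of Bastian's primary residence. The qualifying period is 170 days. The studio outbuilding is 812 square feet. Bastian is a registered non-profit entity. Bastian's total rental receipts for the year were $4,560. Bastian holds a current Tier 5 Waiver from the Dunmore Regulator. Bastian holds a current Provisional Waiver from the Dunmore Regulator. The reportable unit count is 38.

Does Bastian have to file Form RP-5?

All of (a)'s requirements are met (aggregate throughput is 5,260 units, under the 5,460 units limit; the baseline figure is 650, meeting the 608 threshold; total rental receipts for the year are $4,560, less than the $5,080 limit). As to paragraphs (e)–(j): (e) is engaged (a current Annual Declaration is held), but is overridden by (f): (f) applies — a current Standing Clearance is held. (g) would limit (f) — the compliance score is 63 points, under the 71 points limit — but (h) sets (g) aside: (h) is engaged — a current Tier 4 Waiver is held. (i) would limit (h) — the space is let for business use — but (j) sets (i) aside: (j) operates against (i): the qualifying period is 170 days, meeting the 160 days threshold. Exception (a) stands.
Exception (b): a current Tier 5 Waiver is held; the tenant is an immediate family member — every condition holds. But: (k) operates against (b): assessed value is $87,000, meeting the $79,000 threshold. (b) is therefore removed.
All of (c)'s requirements are met (Bastian is a registered non-profit; the reportable unit count is 38, meeting the 35 threshold; the studio outbuilding is part of the primary residence). But: (l) operates against (c): the property is publicly advertised. (c) is therefore removed.
Exception (d) is satisfied on its face — there is no written lease; the property is let furnished. Turning to paragraphs (m)–(n): (m) operates against (d): a current Provisional Waiver is held. (n), which would lift (m), is not triggered — the Tier 1 Exemption Letter is not current. Exception (d) does not apply.

No — exception (a) applies; Bastian is not required to file Form RP-5.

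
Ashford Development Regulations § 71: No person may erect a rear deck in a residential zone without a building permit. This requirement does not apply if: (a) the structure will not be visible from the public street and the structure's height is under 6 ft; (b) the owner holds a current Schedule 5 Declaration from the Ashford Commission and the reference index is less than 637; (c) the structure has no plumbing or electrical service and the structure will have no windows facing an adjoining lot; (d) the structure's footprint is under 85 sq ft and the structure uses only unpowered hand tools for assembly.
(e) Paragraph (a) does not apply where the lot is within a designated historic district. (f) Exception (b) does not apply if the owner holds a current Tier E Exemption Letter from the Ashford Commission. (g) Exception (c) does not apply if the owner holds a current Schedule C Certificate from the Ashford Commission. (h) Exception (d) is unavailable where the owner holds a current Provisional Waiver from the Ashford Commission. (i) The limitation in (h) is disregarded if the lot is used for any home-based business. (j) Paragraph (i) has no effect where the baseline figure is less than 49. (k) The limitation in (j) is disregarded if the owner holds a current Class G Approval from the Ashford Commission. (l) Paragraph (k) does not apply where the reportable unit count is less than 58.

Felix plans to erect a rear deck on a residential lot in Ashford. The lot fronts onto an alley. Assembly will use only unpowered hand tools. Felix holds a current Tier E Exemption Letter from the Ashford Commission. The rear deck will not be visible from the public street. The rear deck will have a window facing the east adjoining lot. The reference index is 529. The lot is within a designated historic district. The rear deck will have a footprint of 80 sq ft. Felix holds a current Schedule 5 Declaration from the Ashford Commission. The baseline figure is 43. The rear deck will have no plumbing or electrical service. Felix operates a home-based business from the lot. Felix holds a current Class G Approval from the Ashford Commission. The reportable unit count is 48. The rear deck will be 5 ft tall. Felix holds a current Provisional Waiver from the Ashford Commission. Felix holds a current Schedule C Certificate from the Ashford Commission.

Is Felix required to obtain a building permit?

Exception (a) is satisfied on its face — the structure will not be visible from the street; the structure's height is 5 ft, under the 6 ft limit. Turning to paragraph (e): (e) operates — the lot is in a historic district. Exception (a) does not apply.
Exception (b) is satisfied on its face — a current Schedule 5 Declaration is held; the reference index is 529, less than the 637 limit. But: (f) operates against (b): a current Tier E Exemption Letter is held. (b) is therefore removed.
Exception (c) fails — a window faces an adjoining lot.
All of (d)'s requirements are met (the structure's footprint is 80 sq ft, under the 85 sq ft limit; assembly uses only hand tools). But: (h) is triggered — a current Provisional Waiver is held. (i) would limit (h) — a home-based business operates on the lot — but (j) sets (i) aside: (j) is engaged — the baseline figure is 43, less than the 49 limit. (k) applies (a current Class G Approval is held), but yields to (l): (l) operates against (k): the reportable unit count is 48, less than the 58 limit. Exception (d) does not apply.
No exception is made out. Felix falls within the general rule.

Yes — Felix must obtain a building permit.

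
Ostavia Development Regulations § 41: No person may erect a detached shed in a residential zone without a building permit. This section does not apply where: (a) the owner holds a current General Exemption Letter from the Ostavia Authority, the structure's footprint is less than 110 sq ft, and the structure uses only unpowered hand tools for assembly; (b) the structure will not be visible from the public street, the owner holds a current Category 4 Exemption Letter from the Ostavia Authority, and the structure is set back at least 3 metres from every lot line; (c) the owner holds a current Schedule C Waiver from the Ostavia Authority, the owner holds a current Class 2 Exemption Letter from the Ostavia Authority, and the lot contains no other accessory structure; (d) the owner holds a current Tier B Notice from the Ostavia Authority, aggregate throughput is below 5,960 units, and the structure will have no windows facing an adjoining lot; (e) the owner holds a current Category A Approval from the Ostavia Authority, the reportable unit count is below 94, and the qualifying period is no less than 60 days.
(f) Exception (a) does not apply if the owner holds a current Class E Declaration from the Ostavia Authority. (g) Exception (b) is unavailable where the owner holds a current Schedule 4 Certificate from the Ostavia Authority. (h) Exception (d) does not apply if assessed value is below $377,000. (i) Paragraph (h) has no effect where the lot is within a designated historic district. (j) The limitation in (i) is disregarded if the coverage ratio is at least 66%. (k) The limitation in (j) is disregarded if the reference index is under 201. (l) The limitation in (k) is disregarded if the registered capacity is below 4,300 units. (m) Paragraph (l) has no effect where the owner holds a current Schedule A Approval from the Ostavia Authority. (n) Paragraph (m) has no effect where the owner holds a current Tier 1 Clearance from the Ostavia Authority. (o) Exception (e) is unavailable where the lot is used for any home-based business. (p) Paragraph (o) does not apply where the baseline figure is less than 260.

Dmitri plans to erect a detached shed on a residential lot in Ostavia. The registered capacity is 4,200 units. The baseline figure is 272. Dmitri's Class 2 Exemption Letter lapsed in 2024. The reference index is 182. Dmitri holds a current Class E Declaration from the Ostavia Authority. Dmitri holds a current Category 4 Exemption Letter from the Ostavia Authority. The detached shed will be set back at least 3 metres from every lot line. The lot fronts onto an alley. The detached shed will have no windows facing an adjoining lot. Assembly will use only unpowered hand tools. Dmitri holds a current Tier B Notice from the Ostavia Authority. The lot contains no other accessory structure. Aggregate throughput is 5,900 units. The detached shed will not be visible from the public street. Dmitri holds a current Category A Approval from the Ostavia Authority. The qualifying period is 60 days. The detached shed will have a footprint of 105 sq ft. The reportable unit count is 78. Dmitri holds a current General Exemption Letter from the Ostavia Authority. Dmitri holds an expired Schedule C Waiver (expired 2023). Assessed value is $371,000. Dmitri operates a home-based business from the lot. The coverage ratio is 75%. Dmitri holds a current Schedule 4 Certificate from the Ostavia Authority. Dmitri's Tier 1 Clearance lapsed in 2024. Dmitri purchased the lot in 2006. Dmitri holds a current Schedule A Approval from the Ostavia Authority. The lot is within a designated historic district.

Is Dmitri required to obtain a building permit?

All of (a)'s requirements are met (a current General Exemption Letter is held; the structure's footprint is 105 sq ft, less than the 110 sq ft limit; assembly uses only hand tools). Turning to paragraph (f): (f) operates — a current Class E Declaration is held. So (a) is unavailable.
Exception (b): the structure will not be visible from the street; a current Category 4 Exemption Letter is held; the setback is at least 3 m on every side — every condition holds. However, paragraph (g) must be considered: (g) operates against (b): a current Schedule 4 Certificate is held. Exception (b) does not apply.
Exception (c) fails — there is no Schedule C Waiver in force.
All of (d)'s requirements are met (a current Tier B Notice is held; aggregate throughput is 5,900 units, below the 5,960 units limit; no windows face an adjoining lot). Under paragraphs (h)–(n): (h) is engaged (assessed value is $371,000, below the $377,000 limit), but is set aside by (i): (i) applies — the lot is in a historic district. (j) operates (the coverage ratio is 75%, meeting the 66% threshold), but is set aside by (k): (k) operates — the reference index is 182, under the 201 limit. (l) applies (the registered capacity is 4,200 units, below the 4,300 units limit), but yields to (m): (m) is engaged — a current Schedule A Approval is held. (n) is inapplicable (the Tier 1 Clearance is not current), so (m) stands. So (d) applies.
All of (e)'s requirements are met (a current Category A Approval is held; the reportable unit count is 78, below the 94 limit; the qualifying period is 60 days, meeting the 60 days threshold). But applying paragraphs (o)–(p): (o) operates against (e): a home-based business operates on the lot. (p) does not operate here (the baseline figure is 272, not less than 260), so (o) stands. (e) is therefore removed.

No — exception (d) applies; Dmitri does not need a building permit.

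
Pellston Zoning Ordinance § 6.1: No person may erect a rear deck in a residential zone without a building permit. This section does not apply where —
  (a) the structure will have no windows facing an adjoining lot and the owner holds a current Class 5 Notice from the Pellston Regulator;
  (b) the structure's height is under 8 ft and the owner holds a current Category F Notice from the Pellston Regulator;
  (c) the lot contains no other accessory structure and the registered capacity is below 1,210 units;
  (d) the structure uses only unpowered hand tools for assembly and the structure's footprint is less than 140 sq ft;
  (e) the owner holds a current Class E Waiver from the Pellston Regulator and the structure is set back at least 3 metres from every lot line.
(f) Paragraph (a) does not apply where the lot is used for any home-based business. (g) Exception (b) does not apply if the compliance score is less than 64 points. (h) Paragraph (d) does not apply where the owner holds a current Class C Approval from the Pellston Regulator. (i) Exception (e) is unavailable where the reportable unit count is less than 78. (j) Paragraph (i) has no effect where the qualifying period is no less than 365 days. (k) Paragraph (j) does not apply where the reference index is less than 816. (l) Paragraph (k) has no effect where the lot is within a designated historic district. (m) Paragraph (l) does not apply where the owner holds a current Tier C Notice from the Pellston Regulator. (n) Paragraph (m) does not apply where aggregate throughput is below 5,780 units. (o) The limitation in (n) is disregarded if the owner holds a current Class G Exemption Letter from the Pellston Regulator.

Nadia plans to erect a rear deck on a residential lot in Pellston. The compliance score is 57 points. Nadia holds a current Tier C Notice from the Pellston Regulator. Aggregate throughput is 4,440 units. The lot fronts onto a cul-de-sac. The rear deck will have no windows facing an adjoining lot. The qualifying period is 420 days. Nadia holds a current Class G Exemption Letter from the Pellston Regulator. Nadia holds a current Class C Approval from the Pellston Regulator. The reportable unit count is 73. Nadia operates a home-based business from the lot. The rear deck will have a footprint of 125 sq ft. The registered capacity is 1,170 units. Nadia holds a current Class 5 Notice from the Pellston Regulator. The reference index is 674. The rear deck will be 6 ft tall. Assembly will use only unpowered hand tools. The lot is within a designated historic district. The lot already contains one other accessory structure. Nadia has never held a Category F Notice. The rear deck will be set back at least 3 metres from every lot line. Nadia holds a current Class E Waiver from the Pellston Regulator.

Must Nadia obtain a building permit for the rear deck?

Yes — Nadia must obtain a building permit.

Exception (a) is satisfied on its face — no windows face an adjoining lot; a current Class 5 Notice is held. Turning to paragraph (f): (f) operates against (a): a home-based business operates on the lot. (a) is therefore removed.
Exception (b) does not apply: there is no Category F Notice in force.
Exception (c) does not apply: the lot already has another accessory structure.
All of (d)'s requirements are met (assembly uses only hand tools; the structure's footprint is 125 sq ft, less than the 140 sq ft limit). But applying paragraph (h): (h) is triggered — a current Class C Approval is held. So (d) is unavailable.
All of (e)'s requirements are met (a current Class E Waiver is held; the setback is at least 3 m on every side). But applying paragraphs (i)–(o): (i) operates — the reportable unit count is 73, less than the 78 limit. (j) operates (the qualifying period is 420 days, meeting the 365 days threshold), but is displaced by (k): (k) operates against (j): the reference index is 674, less than the 816 limit. (l) would limit (k) — the lot is in a historic district — but (m) sets (l) aside: (m) operates — a current Tier C Notice is held. (n) would limit (m) — aggregate throughput is 4,440 units, below the 5,780 units limit — but (o) sets (n) aside: (o) is engaged — a current Class G Exemption Letter is held. So (e) is unavailable.
No exception is made out. Nadia falls within the general rule.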